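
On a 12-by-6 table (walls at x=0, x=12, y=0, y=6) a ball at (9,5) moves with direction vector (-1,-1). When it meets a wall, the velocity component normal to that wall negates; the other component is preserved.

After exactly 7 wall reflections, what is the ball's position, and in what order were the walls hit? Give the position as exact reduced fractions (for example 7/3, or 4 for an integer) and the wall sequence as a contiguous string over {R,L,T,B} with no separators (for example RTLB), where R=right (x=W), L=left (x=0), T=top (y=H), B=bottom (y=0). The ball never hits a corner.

Final position: (4,0)
Wall sequence: BLTBRTB

1. t=5 → B at (4,0); v=(-1,1)
2. t=4 → L at (0,4); v=(1,1)
3. t=2 → T at (2,6); v=(1,-1)
4. t=6 → B at (8,0); v=(1,1)
5. t=4 → R at (12,4); v=(-1,1)
6. t=2 → T at (10,6); v=(-1,-1)
7. t=6 → B at (4,0); v=(-1,1)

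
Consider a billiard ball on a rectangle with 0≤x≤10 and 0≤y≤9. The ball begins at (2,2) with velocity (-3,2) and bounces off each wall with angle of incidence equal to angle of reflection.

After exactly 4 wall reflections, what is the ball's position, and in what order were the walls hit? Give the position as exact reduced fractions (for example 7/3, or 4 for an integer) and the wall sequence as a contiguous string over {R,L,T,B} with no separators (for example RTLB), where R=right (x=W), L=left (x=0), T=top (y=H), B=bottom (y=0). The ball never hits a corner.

1. t=2/3 → L at (0,10/3); v=(3,2)
2. t=17/6 → T at (17/2,9); v=(3,-2)
3. t=1/2 → R at (10,8); v=(-3,-2)
4. t=10/3 → L at (0,4/3); v=(3,-2)

Final position: (0,4/3)
Wall sequence: LTRL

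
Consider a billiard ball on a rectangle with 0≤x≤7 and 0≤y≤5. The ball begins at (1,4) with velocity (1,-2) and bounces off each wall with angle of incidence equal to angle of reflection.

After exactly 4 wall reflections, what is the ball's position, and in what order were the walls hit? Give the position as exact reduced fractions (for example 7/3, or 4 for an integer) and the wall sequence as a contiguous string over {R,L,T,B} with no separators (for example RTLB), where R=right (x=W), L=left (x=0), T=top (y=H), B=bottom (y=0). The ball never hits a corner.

Final position: (6,0)
Wall sequence: BTRB

1. t=2 → B at (3,0); v=(1,2)
2. t=5/2 → T at (11/2,5); v=(1,-2)
3. t=3/2 → R at (7,2); v=(-1,-2)
4. t=1 → B at (6,0); v=(-1,2)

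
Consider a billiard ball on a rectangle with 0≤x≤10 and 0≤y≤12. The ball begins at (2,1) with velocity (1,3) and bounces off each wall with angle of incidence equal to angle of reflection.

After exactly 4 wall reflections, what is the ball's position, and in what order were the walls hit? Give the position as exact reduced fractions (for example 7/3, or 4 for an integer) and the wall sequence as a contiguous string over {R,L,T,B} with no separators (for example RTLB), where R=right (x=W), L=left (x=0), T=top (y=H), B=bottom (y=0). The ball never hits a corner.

1. t=11/3 → T at (17/3,12); v=(1,-3)
2. t=4 → B at (29/3,0); v=(1,3)
3. t=1/3 → R at (10,1); v=(-1,3)
4. t=11/3 → T at (19/3,12); v=(-1,-3)

Final position: (19/3,12)
Wall sequence: TBRT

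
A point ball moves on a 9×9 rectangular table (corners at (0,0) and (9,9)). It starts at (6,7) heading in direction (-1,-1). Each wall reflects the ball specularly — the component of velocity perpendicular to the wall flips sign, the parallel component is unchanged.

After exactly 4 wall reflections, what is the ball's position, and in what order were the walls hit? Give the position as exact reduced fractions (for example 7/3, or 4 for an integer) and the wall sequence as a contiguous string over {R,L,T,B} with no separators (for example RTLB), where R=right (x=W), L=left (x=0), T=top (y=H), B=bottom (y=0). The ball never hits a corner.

1. t=6 → L at (0,1); v=(1,-1)
2. t=1 → B at (1,0); v=(1,1)
3. t=8 → R at (9,8); v=(-1,1)
4. t=1 → T at (8,9); v=(-1,-1)

Final position: (8,9)
Wall sequence: LBRT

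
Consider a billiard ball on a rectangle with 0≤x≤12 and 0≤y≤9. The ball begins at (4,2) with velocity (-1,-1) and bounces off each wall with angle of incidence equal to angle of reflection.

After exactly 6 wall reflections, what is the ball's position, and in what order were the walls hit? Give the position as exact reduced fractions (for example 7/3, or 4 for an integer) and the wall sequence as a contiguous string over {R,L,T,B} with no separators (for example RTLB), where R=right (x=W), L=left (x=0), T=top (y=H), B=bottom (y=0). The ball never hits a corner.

Final position: (0,8)
Wall sequence: BLTRBL

1. t=2 → B at (2,0); v=(-1,1)
2. t=2 → L at (0,2); v=(1,1)
3. t=7 → T at (7,9); v=(1,-1)
4. t=5 → R at (12,4); v=(-1,-1)
5. t=4 → B at (8,0); v=(-1,1)
6. t=8 → L at (0,8); v=(1,1)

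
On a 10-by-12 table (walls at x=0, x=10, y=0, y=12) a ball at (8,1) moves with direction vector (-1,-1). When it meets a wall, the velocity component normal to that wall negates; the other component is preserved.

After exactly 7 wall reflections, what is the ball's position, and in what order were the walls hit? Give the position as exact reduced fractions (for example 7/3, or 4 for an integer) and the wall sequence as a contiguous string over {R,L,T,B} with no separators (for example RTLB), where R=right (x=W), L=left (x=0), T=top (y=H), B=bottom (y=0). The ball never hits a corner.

Final position: (9,12)
Wall sequence: BLTRBLT

1. t=1 → B at (7,0); v=(-1,1)
2. t=7 → L at (0,7); v=(1,1)
3. t=5 → T at (5,12); v=(1,-1)
4. t=5 → R at (10,7); v=(-1,-1)
5. t=7 → B at (3,0); v=(-1,1)
6. t=3 → L at (0,3); v=(1,1)
7. t=9 → T at (9,12); v=(1,-1)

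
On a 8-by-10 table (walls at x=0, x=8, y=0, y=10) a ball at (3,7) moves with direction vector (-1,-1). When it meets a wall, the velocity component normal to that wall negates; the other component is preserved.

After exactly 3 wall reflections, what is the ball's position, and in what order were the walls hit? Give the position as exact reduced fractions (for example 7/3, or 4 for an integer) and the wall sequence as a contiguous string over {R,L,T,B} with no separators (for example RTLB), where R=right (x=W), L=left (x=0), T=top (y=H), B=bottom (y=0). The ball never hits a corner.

Final position: (8,4)
Wall sequence: LBR

1. t=3 → L at (0,4); v=(1,-1)
2. t=4 → B at (4,0); v=(1,1)
3. t=4 → R at (8,4); v=(-1,1)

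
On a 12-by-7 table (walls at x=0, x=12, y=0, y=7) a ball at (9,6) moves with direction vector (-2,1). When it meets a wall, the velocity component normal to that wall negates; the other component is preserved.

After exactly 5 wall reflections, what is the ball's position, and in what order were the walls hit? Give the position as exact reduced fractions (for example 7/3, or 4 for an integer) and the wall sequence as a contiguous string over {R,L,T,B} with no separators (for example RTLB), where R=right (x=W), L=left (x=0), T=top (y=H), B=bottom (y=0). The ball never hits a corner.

1. t=1 → T at (7,7); v=(-2,-1)
2. t=7/2 → L at (0,7/2); v=(2,-1)
3. t=7/2 → B at (7,0); v=(2,1)
4. t=5/2 → R at (12,5/2); v=(-2,1)
5. t=9/2 → T at (3,7); v=(-2,-1)

Final position: (3,7)
Wall sequence: TLBRT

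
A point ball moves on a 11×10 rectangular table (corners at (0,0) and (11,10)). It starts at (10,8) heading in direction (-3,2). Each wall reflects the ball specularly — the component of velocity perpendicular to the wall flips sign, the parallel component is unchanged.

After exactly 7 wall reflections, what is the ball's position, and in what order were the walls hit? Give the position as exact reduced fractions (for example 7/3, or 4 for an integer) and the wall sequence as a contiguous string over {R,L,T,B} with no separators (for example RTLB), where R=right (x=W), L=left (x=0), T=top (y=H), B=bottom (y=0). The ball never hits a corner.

1. t=1 → T at (7,10); v=(-3,-2)
2. t=7/3 → L at (0,16/3); v=(3,-2)
3. t=8/3 → B at (8,0); v=(3,2)
4. t=1 → R at (11,2); v=(-3,2)
5. t=11/3 → L at (0,28/3); v=(3,2)
6. t=1/3 → T at (1,10); v=(3,-2)
7. t=10/3 → R at (11,10/3); v=(-3,-2)

Final position: (11,10/3)
Wall sequence: TLBRLTR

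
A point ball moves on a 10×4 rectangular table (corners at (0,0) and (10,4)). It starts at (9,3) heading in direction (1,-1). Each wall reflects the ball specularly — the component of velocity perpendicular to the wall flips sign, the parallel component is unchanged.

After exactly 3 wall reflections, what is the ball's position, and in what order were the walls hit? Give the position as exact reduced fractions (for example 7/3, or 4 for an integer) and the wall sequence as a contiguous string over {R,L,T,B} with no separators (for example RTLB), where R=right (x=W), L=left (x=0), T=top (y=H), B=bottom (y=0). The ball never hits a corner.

1. t=1 → R at (10,2); v=(-1,-1)
2. t=2 → B at (8,0); v=(-1,1)
3. t=4 → T at (4,4); v=(-1,-1)

Final position: (4,4)
Wall sequence: RBT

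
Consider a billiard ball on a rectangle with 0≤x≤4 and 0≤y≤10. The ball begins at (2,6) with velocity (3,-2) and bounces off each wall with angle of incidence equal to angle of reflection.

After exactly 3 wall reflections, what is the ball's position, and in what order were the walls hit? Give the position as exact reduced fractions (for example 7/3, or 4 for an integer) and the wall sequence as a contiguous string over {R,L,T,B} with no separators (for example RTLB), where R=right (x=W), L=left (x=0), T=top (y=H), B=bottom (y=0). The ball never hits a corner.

Final position: (3,0)
Wall sequence: RLB

1. t=2/3 → R at (4,14/3); v=(-3,-2)
2. t=4/3 → L at (0,2); v=(3,-2)
3. t=1 → B at (3,0); v=(3,2)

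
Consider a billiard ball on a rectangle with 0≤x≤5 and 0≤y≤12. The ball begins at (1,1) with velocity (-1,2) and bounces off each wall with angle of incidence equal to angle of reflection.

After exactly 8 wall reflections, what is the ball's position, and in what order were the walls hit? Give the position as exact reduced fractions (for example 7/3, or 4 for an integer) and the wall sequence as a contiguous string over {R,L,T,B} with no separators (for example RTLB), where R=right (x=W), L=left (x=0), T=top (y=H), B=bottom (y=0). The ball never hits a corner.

1. t=1 → L at (0,3); v=(1,2)
2. t=9/2 → T at (9/2,12); v=(1,-2)
3. t=1/2 → R at (5,11); v=(-1,-2)
4. t=5 → L at (0,1); v=(1,-2)
5. t=1/2 → B at (1/2,0); v=(1,2)
6. t=9/2 → R at (5,9); v=(-1,2)
7. t=3/2 → T at (7/2,12); v=(-1,-2)
8. t=7/2 → L at (0,5); v=(1,-2)

Final position: (0,5)
Wall sequence: LTRLBRTL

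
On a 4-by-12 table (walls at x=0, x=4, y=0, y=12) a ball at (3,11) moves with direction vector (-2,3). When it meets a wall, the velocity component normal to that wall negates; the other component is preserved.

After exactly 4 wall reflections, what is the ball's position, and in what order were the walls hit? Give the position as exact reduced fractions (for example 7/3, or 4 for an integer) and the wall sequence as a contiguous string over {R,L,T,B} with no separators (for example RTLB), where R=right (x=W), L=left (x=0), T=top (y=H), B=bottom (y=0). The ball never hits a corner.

1. t=1/3 → T at (7/3,12); v=(-2,-3)
2. t=7/6 → L at (0,17/2); v=(2,-3)
3. t=2 → R at (4,5/2); v=(-2,-3)
4. t=5/6 → B at (7/3,0); v=(-2,3)

Final position: (7/3,0)
Wall sequence: TLRB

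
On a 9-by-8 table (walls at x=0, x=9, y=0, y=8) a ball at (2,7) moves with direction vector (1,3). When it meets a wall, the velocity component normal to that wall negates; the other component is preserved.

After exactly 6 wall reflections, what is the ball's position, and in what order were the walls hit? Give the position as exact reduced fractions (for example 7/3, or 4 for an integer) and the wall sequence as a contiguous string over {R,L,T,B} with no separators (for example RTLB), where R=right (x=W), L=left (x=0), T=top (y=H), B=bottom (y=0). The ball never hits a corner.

1. t=1/3 → T at (7/3,8); v=(1,-3)
2. t=8/3 → B at (5,0); v=(1,3)
3. t=8/3 → T at (23/3,8); v=(1,-3)
4. t=4/3 → R at (9,4); v=(-1,-3)
5. t=4/3 → B at (23/3,0); v=(-1,3)
6. t=8/3 → T at (5,8); v=(-1,-3)

Final position: (5,8)
Wall sequence: TBTRBT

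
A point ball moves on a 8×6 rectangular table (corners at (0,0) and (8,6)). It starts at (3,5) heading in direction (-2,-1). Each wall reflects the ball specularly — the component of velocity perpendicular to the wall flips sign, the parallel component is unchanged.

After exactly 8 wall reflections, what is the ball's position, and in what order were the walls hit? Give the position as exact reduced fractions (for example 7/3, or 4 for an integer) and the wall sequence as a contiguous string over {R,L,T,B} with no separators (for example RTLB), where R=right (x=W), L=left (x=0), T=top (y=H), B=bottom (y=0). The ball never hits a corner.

Final position: (0,1/2)
Wall sequence: LBRLTRBL

1. t=3/2 → L at (0,7/2); v=(2,-1)
2. t=7/2 → B at (7,0); v=(2,1)
3. t=1/2 → R at (8,1/2); v=(-2,1)
4. t=4 → L at (0,9/2); v=(2,1)
5. t=3/2 → T at (3,6); v=(2,-1)
6. t=5/2 → R at (8,7/2); v=(-2,-1)
7. t=7/2 → B at (1,0); v=(-2,1)
8. t=1/2 → L at (0,1/2); v=(2,1)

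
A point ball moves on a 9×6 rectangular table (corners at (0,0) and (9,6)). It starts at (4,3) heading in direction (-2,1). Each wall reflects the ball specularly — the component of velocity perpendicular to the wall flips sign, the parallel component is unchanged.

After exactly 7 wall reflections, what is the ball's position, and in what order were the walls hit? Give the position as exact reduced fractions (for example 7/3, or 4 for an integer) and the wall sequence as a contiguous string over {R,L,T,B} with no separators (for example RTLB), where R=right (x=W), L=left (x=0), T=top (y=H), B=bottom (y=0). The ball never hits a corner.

1. t=2 → L at (0,5); v=(2,1)
2. t=1 → T at (2,6); v=(2,-1)
3. t=7/2 → R at (9,5/2); v=(-2,-1)
4. t=5/2 → B at (4,0); v=(-2,1)
5. t=2 → L at (0,2); v=(2,1)
6. t=4 → T at (8,6); v=(2,-1)
7. t=1/2 → R at (9,11/2); v=(-2,-1)

Final position: (9,11/2)
Wall sequence: LTRBLTR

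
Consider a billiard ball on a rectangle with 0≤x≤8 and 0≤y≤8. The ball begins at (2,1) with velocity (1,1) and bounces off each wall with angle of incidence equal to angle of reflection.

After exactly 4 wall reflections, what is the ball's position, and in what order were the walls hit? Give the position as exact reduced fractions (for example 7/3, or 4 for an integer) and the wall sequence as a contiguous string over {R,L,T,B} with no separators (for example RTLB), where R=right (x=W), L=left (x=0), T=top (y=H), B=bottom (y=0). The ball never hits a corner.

Final position: (1,0)
Wall sequence: RTLB

1. t=6 → R at (8,7); v=(-1,1)
2. t=1 → T at (7,8); v=(-1,-1)
3. t=7 → L at (0,1); v=(1,-1)
4. t=1 → B at (1,0); v=(1,1)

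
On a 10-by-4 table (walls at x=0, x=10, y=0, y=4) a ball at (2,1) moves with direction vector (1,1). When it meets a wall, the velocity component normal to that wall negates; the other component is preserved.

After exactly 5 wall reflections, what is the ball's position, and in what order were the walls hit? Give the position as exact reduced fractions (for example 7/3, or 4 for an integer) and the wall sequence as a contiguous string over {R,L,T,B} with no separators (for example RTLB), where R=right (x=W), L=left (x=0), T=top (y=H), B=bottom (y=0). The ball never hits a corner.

Final position: (3,0)
Wall sequence: TBRTB

1. t=3 → T at (5,4); v=(1,-1)
2. t=4 → B at (9,0); v=(1,1)
3. t=1 → R at (10,1); v=(-1,1)
4. t=3 → T at (7,4); v=(-1,-1)
5. t=4 → B at (3,0); v=(-1,1)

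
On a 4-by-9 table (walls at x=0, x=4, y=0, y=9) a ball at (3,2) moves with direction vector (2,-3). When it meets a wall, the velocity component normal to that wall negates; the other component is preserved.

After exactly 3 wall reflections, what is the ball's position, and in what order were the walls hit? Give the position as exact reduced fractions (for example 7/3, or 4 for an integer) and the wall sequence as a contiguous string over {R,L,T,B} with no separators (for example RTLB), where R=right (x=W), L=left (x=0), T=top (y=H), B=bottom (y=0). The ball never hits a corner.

Final position: (0,11/2)
Wall sequence: RBL

1. t=1/2 → R at (4,1/2); v=(-2,-3)
2. t=1/6 → B at (11/3,0); v=(-2,3)
3. t=11/6 → L at (0,11/2); v=(2,3)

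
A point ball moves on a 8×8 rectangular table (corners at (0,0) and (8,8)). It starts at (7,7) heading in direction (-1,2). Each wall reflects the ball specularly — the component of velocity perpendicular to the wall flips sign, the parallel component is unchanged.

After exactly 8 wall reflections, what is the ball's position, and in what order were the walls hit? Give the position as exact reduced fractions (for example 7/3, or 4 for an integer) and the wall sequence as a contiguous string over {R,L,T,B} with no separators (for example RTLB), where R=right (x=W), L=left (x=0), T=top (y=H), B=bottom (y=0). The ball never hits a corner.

1. t=1/2 → T at (13/2,8); v=(-1,-2)
2. t=4 → B at (5/2,0); v=(-1,2)
3. t=5/2 → L at (0,5); v=(1,2)
4. t=3/2 → T at (3/2,8); v=(1,-2)
5. t=4 → B at (11/2,0); v=(1,2)
6. t=5/2 → R at (8,5); v=(-1,2)
7. t=3/2 → T at (13/2,8); v=(-1,-2)
8. t=4 → B at (5/2,0); v=(-1,2)

Final position: (5/2,0)
Wall sequence: TBLTBRTB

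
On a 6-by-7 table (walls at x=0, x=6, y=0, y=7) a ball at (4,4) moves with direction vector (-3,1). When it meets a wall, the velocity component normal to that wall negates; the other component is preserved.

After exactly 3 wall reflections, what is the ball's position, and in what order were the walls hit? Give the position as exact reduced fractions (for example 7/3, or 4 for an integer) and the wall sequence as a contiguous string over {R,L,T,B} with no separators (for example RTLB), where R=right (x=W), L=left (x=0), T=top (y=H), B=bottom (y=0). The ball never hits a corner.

Final position: (6,20/3)
Wall sequence: LTR

1. t=4/3 → L at (0,16/3); v=(3,1)
2. t=5/3 → T at (5,7); v=(3,-1)
3. t=1/3 → R at (6,20/3); v=(-3,-1)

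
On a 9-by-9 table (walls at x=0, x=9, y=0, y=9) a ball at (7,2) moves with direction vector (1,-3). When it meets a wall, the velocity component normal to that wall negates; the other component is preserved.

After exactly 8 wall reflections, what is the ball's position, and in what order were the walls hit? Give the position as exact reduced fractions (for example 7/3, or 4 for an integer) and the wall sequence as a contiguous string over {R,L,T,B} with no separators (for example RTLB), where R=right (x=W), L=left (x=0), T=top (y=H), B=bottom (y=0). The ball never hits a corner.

1. t=2/3 → B at (23/3,0); v=(1,3)
2. t=4/3 → R at (9,4); v=(-1,3)
3. t=5/3 → T at (22/3,9); v=(-1,-3)
4. t=3 → B at (13/3,0); v=(-1,3)
5. t=3 → T at (4/3,9); v=(-1,-3)
6. t=4/3 → L at (0,5); v=(1,-3)
7. t=5/3 → B at (5/3,0); v=(1,3)
8. t=3 → T at (14/3,9); v=(1,-3)

Final position: (14/3,9)
Wall sequence: BRTBTLBT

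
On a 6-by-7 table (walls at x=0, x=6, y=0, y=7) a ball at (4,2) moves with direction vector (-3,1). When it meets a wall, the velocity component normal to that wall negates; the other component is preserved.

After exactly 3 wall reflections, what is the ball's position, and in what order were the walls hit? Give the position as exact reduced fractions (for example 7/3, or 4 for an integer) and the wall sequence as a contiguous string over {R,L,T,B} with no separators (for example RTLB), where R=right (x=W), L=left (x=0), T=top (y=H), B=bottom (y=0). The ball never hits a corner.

Final position: (1,7)
Wall sequence: LRT

1. t=4/3 → L at (0,10/3); v=(3,1)
2. t=2 → R at (6,16/3); v=(-3,1)
3. t=5/3 → T at (1,7); v=(-3,-1)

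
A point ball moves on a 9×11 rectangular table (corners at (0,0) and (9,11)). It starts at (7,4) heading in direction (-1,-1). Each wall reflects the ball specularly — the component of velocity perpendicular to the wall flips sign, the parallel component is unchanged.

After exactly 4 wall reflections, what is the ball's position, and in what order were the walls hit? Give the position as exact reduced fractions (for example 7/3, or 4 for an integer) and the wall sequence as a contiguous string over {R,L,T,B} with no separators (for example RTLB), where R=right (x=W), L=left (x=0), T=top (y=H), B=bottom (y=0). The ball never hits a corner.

1. t=4 → B at (3,0); v=(-1,1)
2. t=3 → L at (0,3); v=(1,1)
3. t=8 → T at (8,11); v=(1,-1)
4. t=1 → R at (9,10); v=(-1,-1)

Final position: (9,10)
Wall sequence: BLTR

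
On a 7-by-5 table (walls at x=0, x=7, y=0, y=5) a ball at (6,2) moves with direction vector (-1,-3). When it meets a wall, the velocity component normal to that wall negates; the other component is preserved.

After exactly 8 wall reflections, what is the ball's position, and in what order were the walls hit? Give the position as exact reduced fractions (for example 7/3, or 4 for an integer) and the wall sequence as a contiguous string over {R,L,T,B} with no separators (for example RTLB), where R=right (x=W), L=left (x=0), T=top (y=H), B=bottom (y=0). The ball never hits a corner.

Final position: (14/3,0)
Wall sequence: BTBTLBTB

1. t=2/3 → B at (16/3,0); v=(-1,3)
2. t=5/3 → T at (11/3,5); v=(-1,-3)
3. t=5/3 → B at (2,0); v=(-1,3)
4. t=5/3 → T at (1/3,5); v=(-1,-3)
5. t=1/3 → L at (0,4); v=(1,-3)
6. t=4/3 → B at (4/3,0); v=(1,3)
7. t=5/3 → T at (3,5); v=(1,-3)
8. t=5/3 → B at (14/3,0); v=(1,3)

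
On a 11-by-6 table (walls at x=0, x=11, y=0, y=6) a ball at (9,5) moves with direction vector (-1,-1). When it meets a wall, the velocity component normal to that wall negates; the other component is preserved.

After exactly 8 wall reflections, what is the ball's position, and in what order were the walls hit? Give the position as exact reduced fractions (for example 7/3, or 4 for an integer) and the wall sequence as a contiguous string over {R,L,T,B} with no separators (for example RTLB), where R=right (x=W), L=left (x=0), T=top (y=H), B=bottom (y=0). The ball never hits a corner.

Final position: (0,2)
Wall sequence: BLTBRTBL

1. t=5 → B at (4,0); v=(-1,1)
2. t=4 → L at (0,4); v=(1,1)
3. t=2 → T at (2,6); v=(1,-1)
4. t=6 → B at (8,0); v=(1,1)
5. t=3 → R at (11,3); v=(-1,1)
6. t=3 → T at (8,6); v=(-1,-1)
7. t=6 → B at (2,0); v=(-1,1)
8. t=2 → L at (0,2); v=(1,1)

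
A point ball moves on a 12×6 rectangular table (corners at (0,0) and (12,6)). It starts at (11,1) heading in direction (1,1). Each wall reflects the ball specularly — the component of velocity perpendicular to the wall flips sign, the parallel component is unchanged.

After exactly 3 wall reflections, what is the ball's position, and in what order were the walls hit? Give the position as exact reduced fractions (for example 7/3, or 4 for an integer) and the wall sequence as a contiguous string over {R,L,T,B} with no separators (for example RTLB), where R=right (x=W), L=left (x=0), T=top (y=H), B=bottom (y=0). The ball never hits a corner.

1. t=1 → R at (12,2); v=(-1,1)
2. t=4 → T at (8,6); v=(-1,-1)
3. t=6 → B at (2,0); v=(-1,1)

Final position: (2,0)
Wall sequence: RTB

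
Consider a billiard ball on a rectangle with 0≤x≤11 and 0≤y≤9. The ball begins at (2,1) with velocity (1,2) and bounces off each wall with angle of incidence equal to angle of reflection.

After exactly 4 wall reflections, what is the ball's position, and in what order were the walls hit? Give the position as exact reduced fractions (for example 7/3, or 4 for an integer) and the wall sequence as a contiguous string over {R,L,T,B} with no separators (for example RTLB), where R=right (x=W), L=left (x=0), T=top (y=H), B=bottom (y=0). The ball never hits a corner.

1. t=4 → T at (6,9); v=(1,-2)
2. t=9/2 → B at (21/2,0); v=(1,2)
3. t=1/2 → R at (11,1); v=(-1,2)
4. t=4 → T at (7,9); v=(-1,-2)

Final position: (7,9)
Wall sequence: TBRT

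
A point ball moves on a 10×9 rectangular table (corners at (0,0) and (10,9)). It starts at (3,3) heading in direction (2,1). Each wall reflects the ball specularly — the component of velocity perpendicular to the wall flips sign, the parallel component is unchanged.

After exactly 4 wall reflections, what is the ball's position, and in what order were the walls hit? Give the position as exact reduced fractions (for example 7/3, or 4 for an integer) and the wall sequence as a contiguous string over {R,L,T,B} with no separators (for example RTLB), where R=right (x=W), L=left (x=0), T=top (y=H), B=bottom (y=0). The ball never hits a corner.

Final position: (10,3/2)
Wall sequence: RTLR

1. t=7/2 → R at (10,13/2); v=(-2,1)
2. t=5/2 → T at (5,9); v=(-2,-1)
3. t=5/2 → L at (0,13/2); v=(2,-1)
4. t=5 → R at (10,3/2); v=(-2,-1)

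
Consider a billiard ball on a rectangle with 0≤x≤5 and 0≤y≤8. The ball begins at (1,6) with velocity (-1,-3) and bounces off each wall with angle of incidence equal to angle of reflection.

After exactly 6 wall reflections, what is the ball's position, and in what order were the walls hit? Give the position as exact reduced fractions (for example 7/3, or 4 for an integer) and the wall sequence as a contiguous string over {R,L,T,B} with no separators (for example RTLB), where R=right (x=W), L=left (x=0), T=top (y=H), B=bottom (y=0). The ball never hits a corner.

1. t=1 → L at (0,3); v=(1,-3)
2. t=1 → B at (1,0); v=(1,3)
3. t=8/3 → T at (11/3,8); v=(1,-3)
4. t=4/3 → R at (5,4); v=(-1,-3)
5. t=4/3 → B at (11/3,0); v=(-1,3)
6. t=8/3 → T at (1,8); v=(-1,-3)

Final position: (1,8)
Wall sequence: LBTRBT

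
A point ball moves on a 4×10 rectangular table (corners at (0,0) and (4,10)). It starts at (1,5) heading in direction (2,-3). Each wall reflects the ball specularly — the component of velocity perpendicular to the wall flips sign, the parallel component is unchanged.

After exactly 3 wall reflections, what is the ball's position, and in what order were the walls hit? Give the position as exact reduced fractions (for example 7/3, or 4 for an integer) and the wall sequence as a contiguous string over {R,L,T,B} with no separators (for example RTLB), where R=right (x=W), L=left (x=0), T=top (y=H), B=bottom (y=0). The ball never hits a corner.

Final position: (0,11/2)
Wall sequence: RBL

1. t=3/2 → R at (4,1/2); v=(-2,-3)
2. t=1/6 → B at (11/3,0); v=(-2,3)
3. t=11/6 → L at (0,11/2); v=(2,3)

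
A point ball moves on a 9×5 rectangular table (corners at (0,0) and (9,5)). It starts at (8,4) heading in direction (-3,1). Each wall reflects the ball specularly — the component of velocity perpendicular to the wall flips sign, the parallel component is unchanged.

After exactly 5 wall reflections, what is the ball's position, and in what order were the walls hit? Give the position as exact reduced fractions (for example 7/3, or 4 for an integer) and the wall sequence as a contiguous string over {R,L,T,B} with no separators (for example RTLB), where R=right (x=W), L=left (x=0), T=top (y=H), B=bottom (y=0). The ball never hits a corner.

1. t=1 → T at (5,5); v=(-3,-1)
2. t=5/3 → L at (0,10/3); v=(3,-1)
3. t=3 → R at (9,1/3); v=(-3,-1)
4. t=1/3 → B at (8,0); v=(-3,1)
5. t=8/3 → L at (0,8/3); v=(3,1)

Final position: (0,8/3)
Wall sequence: TLRBL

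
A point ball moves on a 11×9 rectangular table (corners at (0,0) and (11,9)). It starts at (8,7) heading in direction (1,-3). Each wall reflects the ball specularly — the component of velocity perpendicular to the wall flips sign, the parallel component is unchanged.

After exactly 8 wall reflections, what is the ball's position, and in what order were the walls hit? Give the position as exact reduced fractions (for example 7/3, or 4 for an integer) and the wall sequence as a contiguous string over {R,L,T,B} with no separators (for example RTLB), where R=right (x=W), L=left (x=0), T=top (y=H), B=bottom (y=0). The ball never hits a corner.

1. t=7/3 → B at (31/3,0); v=(1,3)
2. t=2/3 → R at (11,2); v=(-1,3)
3. t=7/3 → T at (26/3,9); v=(-1,-3)
4. t=3 → B at (17/3,0); v=(-1,3)
5. t=3 → T at (8/3,9); v=(-1,-3)
6. t=8/3 → L at (0,1); v=(1,-3)
7. t=1/3 → B at (1/3,0); v=(1,3)
8. t=3 → T at (10/3,9); v=(1,-3)

Final position: (10/3,9)
Wall sequence: BRTBTLBT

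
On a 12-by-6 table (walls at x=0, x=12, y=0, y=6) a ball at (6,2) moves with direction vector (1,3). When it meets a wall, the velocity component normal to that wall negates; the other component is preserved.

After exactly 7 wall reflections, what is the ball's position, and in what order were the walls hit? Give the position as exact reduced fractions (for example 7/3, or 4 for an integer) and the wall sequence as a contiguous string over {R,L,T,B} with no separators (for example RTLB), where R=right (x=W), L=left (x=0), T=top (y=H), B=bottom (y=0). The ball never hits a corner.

1. t=4/3 → T at (22/3,6); v=(1,-3)
2. t=2 → B at (28/3,0); v=(1,3)
3. t=2 → T at (34/3,6); v=(1,-3)
4. t=2/3 → R at (12,4); v=(-1,-3)
5. t=4/3 → B at (32/3,0); v=(-1,3)
6. t=2 → T at (26/3,6); v=(-1,-3)
7. t=2 → B at (20/3,0); v=(-1,3)

Final position: (20/3,0)
Wall sequence: TBTRBTB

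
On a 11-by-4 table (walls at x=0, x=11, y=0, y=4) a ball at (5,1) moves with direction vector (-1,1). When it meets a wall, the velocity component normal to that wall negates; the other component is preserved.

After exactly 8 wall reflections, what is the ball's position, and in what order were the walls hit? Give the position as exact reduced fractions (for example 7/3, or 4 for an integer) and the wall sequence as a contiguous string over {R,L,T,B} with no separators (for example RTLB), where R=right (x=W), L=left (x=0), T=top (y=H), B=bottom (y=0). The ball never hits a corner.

1. t=3 → T at (2,4); v=(-1,-1)
2. t=2 → L at (0,2); v=(1,-1)
3. t=2 → B at (2,0); v=(1,1)
4. t=4 → T at (6,4); v=(1,-1)
5. t=4 → B at (10,0); v=(1,1)
6. t=1 → R at (11,1); v=(-1,1)
7. t=3 → T at (8,4); v=(-1,-1)
8. t=4 → B at (4,0); v=(-1,1)

Final position: (4,0)
Wall sequence: TLBTBRTB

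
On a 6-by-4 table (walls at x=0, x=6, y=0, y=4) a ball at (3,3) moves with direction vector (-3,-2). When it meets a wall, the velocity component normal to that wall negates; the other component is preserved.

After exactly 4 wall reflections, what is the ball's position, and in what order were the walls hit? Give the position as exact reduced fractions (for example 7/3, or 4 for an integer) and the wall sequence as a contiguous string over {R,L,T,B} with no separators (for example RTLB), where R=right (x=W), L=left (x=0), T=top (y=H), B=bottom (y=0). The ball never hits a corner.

Final position: (9/2,4)
Wall sequence: LBRT

1. t=1 → L at (0,1); v=(3,-2)
2. t=1/2 → B at (3/2,0); v=(3,2)
3. t=3/2 → R at (6,3); v=(-3,2)
4. t=1/2 → T at (9/2,4); v=(-3,-2)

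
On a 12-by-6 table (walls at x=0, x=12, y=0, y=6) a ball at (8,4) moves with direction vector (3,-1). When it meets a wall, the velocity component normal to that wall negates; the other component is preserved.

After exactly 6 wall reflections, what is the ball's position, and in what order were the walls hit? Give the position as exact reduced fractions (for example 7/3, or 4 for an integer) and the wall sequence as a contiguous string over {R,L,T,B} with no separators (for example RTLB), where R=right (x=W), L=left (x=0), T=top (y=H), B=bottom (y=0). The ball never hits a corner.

Final position: (0,8/3)
Wall sequence: RBLRTL

1. t=4/3 → R at (12,8/3); v=(-3,-1)
2. t=8/3 → B at (4,0); v=(-3,1)
3. t=4/3 → L at (0,4/3); v=(3,1)
4. t=4 → R at (12,16/3); v=(-3,1)
5. t=2/3 → T at (10,6); v=(-3,-1)
6. t=10/3 → L at (0,8/3); v=(3,-1)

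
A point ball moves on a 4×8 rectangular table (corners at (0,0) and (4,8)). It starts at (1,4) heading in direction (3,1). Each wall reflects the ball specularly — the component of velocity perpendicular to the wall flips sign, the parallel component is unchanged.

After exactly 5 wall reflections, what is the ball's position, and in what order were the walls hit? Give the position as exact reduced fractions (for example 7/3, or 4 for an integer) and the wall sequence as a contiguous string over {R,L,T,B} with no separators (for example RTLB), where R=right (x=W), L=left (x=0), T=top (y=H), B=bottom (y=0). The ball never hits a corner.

Final position: (0,7)
Wall sequence: RLRTL

1. t=1 → R at (4,5); v=(-3,1)
2. t=4/3 → L at (0,19/3); v=(3,1)
3. t=4/3 → R at (4,23/3); v=(-3,1)
4. t=1/3 → T at (3,8); v=(-3,-1)
5. t=1 → L at (0,7); v=(3,-1)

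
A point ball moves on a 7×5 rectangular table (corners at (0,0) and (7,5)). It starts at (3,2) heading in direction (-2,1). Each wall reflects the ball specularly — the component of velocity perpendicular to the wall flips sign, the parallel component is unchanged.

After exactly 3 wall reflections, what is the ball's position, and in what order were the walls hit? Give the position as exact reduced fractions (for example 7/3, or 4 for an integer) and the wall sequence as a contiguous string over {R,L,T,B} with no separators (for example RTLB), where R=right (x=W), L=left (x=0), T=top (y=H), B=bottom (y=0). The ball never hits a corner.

Final position: (7,3)
Wall sequence: LTR

1. t=3/2 → L at (0,7/2); v=(2,1)
2. t=3/2 → T at (3,5); v=(2,-1)
3. t=2 → R at (7,3); v=(-2,-1)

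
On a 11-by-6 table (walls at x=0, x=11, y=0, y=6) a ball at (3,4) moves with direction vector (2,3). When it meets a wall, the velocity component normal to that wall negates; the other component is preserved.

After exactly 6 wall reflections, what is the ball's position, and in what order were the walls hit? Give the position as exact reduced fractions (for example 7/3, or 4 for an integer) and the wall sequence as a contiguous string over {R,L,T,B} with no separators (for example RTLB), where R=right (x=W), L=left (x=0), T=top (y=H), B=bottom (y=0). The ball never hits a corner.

Final position: (5/3,6)
Wall sequence: TBRTBT

1. t=2/3 → T at (13/3,6); v=(2,-3)
2. t=2 → B at (25/3,0); v=(2,3)
3. t=4/3 → R at (11,4); v=(-2,3)
4. t=2/3 → T at (29/3,6); v=(-2,-3)
5. t=2 → B at (17/3,0); v=(-2,3)
6. t=2 → T at (5/3,6); v=(-2,-3)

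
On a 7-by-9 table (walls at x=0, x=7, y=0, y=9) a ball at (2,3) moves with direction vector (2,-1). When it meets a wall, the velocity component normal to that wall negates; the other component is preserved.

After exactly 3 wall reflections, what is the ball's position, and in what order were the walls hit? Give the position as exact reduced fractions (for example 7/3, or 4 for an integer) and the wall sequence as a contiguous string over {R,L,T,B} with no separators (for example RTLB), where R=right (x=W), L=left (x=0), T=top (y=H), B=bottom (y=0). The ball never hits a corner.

Final position: (0,3)
Wall sequence: RBL

1. t=5/2 → R at (7,1/2); v=(-2,-1)
2. t=1/2 → B at (6,0); v=(-2,1)
3. t=3 → L at (0,3); v=(2,1)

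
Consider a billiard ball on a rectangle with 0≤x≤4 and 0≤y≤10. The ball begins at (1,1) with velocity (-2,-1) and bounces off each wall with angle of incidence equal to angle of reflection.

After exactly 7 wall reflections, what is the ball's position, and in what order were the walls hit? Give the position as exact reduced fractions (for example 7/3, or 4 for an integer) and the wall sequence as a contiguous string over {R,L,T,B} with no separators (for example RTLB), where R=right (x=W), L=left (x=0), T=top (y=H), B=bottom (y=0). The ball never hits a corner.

Final position: (4,19/2)
Wall sequence: LBRLRLR

1. t=1/2 → L at (0,1/2); v=(2,-1)
2. t=1/2 → B at (1,0); v=(2,1)
3. t=3/2 → R at (4,3/2); v=(-2,1)
4. t=2 → L at (0,7/2); v=(2,1)
5. t=2 → R at (4,11/2); v=(-2,1)
6. t=2 → L at (0,15/2); v=(2,1)
7. t=2 → R at (4,19/2); v=(-2,1)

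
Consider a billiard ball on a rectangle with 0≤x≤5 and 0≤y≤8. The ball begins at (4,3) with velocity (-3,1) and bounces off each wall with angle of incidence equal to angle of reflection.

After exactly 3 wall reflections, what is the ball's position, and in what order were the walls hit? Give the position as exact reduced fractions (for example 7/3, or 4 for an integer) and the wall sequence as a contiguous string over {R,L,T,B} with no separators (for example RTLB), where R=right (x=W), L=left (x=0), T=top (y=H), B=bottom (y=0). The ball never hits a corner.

1. t=4/3 → L at (0,13/3); v=(3,1)
2. t=5/3 → R at (5,6); v=(-3,1)
3. t=5/3 → L at (0,23/3); v=(3,1)

Final position: (0,23/3)
Wall sequence: LRL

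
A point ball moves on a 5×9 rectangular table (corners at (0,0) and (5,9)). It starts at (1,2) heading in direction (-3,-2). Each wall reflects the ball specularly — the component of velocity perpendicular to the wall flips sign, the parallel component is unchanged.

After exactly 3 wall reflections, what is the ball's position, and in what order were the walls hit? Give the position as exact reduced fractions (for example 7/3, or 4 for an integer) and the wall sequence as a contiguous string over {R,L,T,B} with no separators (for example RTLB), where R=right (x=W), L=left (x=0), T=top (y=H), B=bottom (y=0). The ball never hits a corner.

1. t=1/3 → L at (0,4/3); v=(3,-2)
2. t=2/3 → B at (2,0); v=(3,2)
3. t=1 → R at (5,2); v=(-3,2)

Final position: (5,2)
Wall sequence: LBR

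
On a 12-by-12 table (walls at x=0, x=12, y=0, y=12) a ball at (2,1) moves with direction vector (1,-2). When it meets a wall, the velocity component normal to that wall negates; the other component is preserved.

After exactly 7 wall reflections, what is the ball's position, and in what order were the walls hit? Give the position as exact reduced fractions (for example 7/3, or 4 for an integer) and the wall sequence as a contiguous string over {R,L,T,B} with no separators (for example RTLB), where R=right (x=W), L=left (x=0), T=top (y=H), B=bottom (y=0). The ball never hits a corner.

Final position: (5/2,0)
Wall sequence: BTRBTLB

1. t=1/2 → B at (5/2,0); v=(1,2)
2. t=6 → T at (17/2,12); v=(1,-2)
3. t=7/2 → R at (12,5); v=(-1,-2)
4. t=5/2 → B at (19/2,0); v=(-1,2)
5. t=6 → T at (7/2,12); v=(-1,-2)
6. t=7/2 → L at (0,5); v=(1,-2)
7. t=5/2 → B at (5/2,0); v=(1,2)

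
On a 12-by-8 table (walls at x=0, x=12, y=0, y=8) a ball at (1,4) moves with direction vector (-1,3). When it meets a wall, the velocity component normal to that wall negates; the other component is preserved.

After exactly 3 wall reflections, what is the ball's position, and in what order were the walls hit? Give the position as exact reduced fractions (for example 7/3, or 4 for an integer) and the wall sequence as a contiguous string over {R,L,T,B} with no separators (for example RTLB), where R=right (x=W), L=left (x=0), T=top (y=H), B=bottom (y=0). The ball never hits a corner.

Final position: (3,0)
Wall sequence: LTB

1. t=1 → L at (0,7); v=(1,3)
2. t=1/3 → T at (1/3,8); v=(1,-3)
3. t=8/3 → B at (3,0); v=(1,3)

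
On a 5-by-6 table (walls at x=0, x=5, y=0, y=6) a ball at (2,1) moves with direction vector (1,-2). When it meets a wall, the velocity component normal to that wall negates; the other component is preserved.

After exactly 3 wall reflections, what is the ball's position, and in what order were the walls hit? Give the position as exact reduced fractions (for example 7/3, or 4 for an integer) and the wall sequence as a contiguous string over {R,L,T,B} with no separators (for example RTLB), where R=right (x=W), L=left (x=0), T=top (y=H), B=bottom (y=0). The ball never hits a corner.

1. t=1/2 → B at (5/2,0); v=(1,2)
2. t=5/2 → R at (5,5); v=(-1,2)
3. t=1/2 → T at (9/2,6); v=(-1,-2)

Final position: (9/2,6)
Wall sequence: BRT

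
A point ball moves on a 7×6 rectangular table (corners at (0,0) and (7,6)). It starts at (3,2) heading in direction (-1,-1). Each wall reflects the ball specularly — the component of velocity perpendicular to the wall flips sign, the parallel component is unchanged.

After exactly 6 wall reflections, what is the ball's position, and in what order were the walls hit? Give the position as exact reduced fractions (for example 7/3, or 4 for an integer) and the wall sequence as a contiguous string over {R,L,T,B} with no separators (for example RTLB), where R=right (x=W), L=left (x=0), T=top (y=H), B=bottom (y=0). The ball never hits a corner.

1. t=2 → B at (1,0); v=(-1,1)
2. t=1 → L at (0,1); v=(1,1)
3. t=5 → T at (5,6); v=(1,-1)
4. t=2 → R at (7,4); v=(-1,-1)
5. t=4 → B at (3,0); v=(-1,1)
6. t=3 → L at (0,3); v=(1,1)

Final position: (0,3)
Wall sequence: BLTRBL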